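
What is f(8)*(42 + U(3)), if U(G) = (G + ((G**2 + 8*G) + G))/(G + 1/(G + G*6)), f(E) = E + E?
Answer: 3507/4 ≈ 876.75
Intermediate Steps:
f(E) = 2*E
U(G) = (G**2 + 10*G)/(G + 1/(7*G)) (U(G) = (G + (G**2 + 9*G))/(G + 1/(G + 6*G)) = (G**2 + 10*G)/(G + 1/(7*G)))
f(8)*(42 + U(3)) = (2*8)*(42 + 7*3**2*(10 + 3)/(1 + 7*3**2)) = 16*(42 + 7*9*13/(1 + 7*9)) = 16*(42 + 7*9*13/(1 + 63)) = 16*(42 + 7*9*13/64) = 16*(42 + 7*9*(1/64)*13) = 16*(42 + 819/64) = 16*(3507/64) = 3507/4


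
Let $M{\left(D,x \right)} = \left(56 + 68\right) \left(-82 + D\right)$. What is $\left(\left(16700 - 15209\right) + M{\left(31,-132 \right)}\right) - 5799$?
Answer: $-10632$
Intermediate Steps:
$M{\left(D,x \right)} = -10168 + 124 D$ ($M{\left(D,x \right)} = 124 \left(-82 + D\right) = -10168 + 124 D$)
$\left(\left(16700 - 15209\right) + M{\left(31,-132 \right)}\right) - 5799 = \left(\left(16700 - 15209\right) + \left(-10168 + 124 \cdot 31\right)\right) - 5799 = \left(1491 + \left(-10168 + 3844\right)\right) - 5799 = \left(1491 - 6324\right) - 5799 = -4833 - 5799 = -10632$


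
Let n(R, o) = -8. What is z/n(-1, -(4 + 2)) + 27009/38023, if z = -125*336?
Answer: 199647759/38023 ≈ 5250.7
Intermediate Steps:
z = -42000
z/n(-1, -(4 + 2)) + 27009/38023 = -42000/(-8) + 27009/38023 = -42000*(-1/8) + 27009*(1/38023) = 5250 + 27009/38023 = 199647759/38023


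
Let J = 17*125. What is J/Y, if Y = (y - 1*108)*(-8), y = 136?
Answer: -2125/224 ≈ -9.4866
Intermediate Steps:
Y = -224 (Y = (136 - 1*108)*(-8) = (136 - 108)*(-8) = 28*(-8) = -224)
J = 2125
J/Y = 2125/(-224) = 2125*(-1/224) = -2125/224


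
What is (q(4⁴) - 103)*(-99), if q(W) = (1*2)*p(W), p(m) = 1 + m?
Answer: -40689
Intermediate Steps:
q(W) = 2 + 2*W (q(W) = (1*2)*(1 + W) = 2*(1 + W) = 2 + 2*W)
(q(4⁴) - 103)*(-99) = ((2 + 2*4⁴) - 103)*(-99) = ((2 + 2*256) - 103)*(-99) = ((2 + 512) - 103)*(-99) = (514 - 103)*(-99) = 411*(-99) = -40689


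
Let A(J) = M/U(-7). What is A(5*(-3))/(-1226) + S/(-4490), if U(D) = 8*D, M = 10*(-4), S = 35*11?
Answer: -166326/1926659 ≈ -0.086329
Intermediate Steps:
S = 385
M = -40
A(J) = 5/7 (A(J) = -40/(8*(-7)) = -40/(-56) = -40*(-1/56) = 5/7)
A(5*(-3))/(-1226) + S/(-4490) = (5/7)/(-1226) + 385/(-4490) = (5/7)*(-1/1226) + 385*(-1/4490) = -5/8582 - 77/898 = -166326/1926659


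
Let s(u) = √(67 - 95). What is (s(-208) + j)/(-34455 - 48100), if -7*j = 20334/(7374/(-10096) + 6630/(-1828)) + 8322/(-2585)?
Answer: -40448009858386/5005344978173925 - 2*I*√7/82555 ≈ -0.008081 - 6.4097e-5*I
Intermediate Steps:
s(u) = 2*I*√7 (s(u) = √(-28) = 2*I*√7)
j = 40448009858386/60630427935 (j = -(20334/(7374/(-10096) + 6630/(-1828)) + 8322/(-2585))/7 = -(20334/(7374*(-1/10096) + 6630*(-1/1828)) + 8322*(-1/2585))/7 = -(20334/(-3687/5048 - 3315/914) - 8322/2585)/7 = -(20334/(-10052019/2306936) - 8322/2585)/7 = -(20334*(-2306936/10052019) - 8322/2585)/7 = -(-15636412208/3350673 - 8322/2585)/7 = -⅐*(-40448009858386/8661489705) = 40448009858386/60630427935 ≈ 667.12)
(s(-208) + j)/(-34455 - 48100) = (2*I*√7 + 40448009858386/60630427935)/(-34455 - 48100) = (40448009858386/60630427935 + 2*I*√7)/(-82555) = (40448009858386/60630427935 + 2*I*√7)*(-1/82555) = -40448009858386/5005344978173925 - 2*I*√7/82555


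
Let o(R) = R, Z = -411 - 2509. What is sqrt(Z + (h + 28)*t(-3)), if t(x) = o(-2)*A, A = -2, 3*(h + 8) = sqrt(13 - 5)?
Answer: 2*sqrt(-6390 + 6*sqrt(2))/3 ≈ 53.256*I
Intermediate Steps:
h = -8 + 2*sqrt(2)/3 (h = -8 + sqrt(13 - 5)/3 = -8 + sqrt(8)/3 = -8 + (2*sqrt(2))/3 = -8 + 2*sqrt(2)/3 ≈ -7.0572)
Z = -2920
t(x) = 4 (t(x) = -2*(-2) = 4)
sqrt(Z + (h + 28)*t(-3)) = sqrt(-2920 + ((-8 + 2*sqrt(2)/3) + 28)*4) = sqrt(-2920 + (20 + 2*sqrt(2)/3)*4) = sqrt(-2920 + (80 + 8*sqrt(2)/3)) = sqrt(-2840 + 8*sqrt(2)/3)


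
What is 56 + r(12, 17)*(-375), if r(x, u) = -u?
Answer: 6431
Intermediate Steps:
56 + r(12, 17)*(-375) = 56 - 1*17*(-375) = 56 - 17*(-375) = 56 + 6375 = 6431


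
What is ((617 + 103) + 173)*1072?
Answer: 957296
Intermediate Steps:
((617 + 103) + 173)*1072 = (720 + 173)*1072 = 893*1072 = 957296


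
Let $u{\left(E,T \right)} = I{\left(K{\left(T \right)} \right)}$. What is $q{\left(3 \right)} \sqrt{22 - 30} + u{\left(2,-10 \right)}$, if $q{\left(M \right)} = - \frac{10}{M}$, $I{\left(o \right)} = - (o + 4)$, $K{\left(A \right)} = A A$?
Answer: $-104 - \frac{20 i \sqrt{2}}{3} \approx -104.0 - 9.4281 i$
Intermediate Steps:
$K{\left(A \right)} = A^{2}$
$I{\left(o \right)} = -4 - o$ ($I{\left(o \right)} = - (4 + o) = -4 - o$)
$u{\left(E,T \right)} = -4 - T^{2}$
$q{\left(3 \right)} \sqrt{22 - 30} + u{\left(2,-10 \right)} = - \frac{10}{3} \sqrt{22 - 30} - 104 = \left(-10\right) \frac{1}{3} \sqrt{-8} - 104 = - \frac{10 \cdot 2 i \sqrt{2}}{3} - 104 = - \frac{20 i \sqrt{2}}{3} - 104 = -104 - \frac{20 i \sqrt{2}}{3}$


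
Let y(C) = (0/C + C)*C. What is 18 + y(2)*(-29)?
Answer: -98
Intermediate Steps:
y(C) = C² (y(C) = (0 + C)*C = C*C = C²)
18 + y(2)*(-29) = 18 + 2²*(-29) = 18 + 4*(-29) = 18 - 116 = -98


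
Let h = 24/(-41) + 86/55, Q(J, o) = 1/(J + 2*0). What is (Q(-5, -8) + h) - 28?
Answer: -12277/451 ≈ -27.222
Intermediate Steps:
Q(J, o) = 1/J (Q(J, o) = 1/(J + 0) = 1/J)
h = 2206/2255 (h = 24*(-1/41) + 86*(1/55) = -24/41 + 86/55 = 2206/2255 ≈ 0.97827)
(Q(-5, -8) + h) - 28 = (1/(-5) + 2206/2255) - 28 = (-1/5 + 2206/2255) - 28 = 351/451 - 28 = -12277/451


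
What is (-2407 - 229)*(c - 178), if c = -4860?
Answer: 13280168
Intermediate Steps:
(-2407 - 229)*(c - 178) = (-2407 - 229)*(-4860 - 178) = -2636*(-5038) = 13280168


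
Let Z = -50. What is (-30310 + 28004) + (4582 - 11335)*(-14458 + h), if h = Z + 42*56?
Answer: 82087162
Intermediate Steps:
h = 2302 (h = -50 + 42*56 = -50 + 2352 = 2302)
(-30310 + 28004) + (4582 - 11335)*(-14458 + h) = (-30310 + 28004) + (4582 - 11335)*(-14458 + 2302) = -2306 - 6753*(-12156) = -2306 + 82089468 = 82087162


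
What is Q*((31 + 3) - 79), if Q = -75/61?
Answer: 3375/61 ≈ 55.328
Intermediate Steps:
Q = -75/61 (Q = -75*1/61 = -75/61 ≈ -1.2295)
Q*((31 + 3) - 79) = -75*((31 + 3) - 79)/61 = -75*(34 - 79)/61 = -75/61*(-45) = 3375/61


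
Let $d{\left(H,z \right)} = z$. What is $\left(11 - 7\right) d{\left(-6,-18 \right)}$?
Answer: $-72$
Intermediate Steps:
$\left(11 - 7\right) d{\left(-6,-18 \right)} = \left(11 - 7\right) \left(-18\right) = 4 \left(-18\right) = -72$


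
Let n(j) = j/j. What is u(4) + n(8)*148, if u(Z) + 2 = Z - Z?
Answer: 146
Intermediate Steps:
u(Z) = -2 (u(Z) = -2 + (Z - Z) = -2 + 0 = -2)
n(j) = 1
u(4) + n(8)*148 = -2 + 1*148 = -2 + 148 = 146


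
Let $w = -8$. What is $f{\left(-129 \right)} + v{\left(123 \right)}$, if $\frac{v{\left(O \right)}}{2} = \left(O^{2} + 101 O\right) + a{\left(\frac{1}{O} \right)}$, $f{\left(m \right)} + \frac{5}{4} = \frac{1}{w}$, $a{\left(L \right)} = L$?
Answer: $\frac{54220999}{984} \approx 55103.0$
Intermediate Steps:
$f{\left(m \right)} = - \frac{11}{8}$ ($f{\left(m \right)} = - \frac{5}{4} + \frac{1}{-8} = - \frac{5}{4} - \frac{1}{8} = - \frac{11}{8}$)
$v{\left(O \right)} = \frac{2}{O} + 2 O^{2} + 202 O$ ($v{\left(O \right)} = 2 \left(\left(O^{2} + 101 O\right) + \frac{1}{O}\right) = 2 \left(\frac{1}{O} + O^{2} + 101 O\right) = \frac{2}{O} + 2 O^{2} + 202 O$)
$f{\left(-129 \right)} + v{\left(123 \right)} = - \frac{11}{8} + \frac{2 \left(1 + 123^{2} \left(101 + 123\right)\right)}{123} = - \frac{11}{8} + 2 \cdot \frac{1}{123} \left(1 + 15129 \cdot 224\right) = - \frac{11}{8} + 2 \cdot \frac{1}{123} \left(1 + 3388896\right) = - \frac{11}{8} + 2 \cdot \frac{1}{123} \cdot 3388897 = - \frac{11}{8} + \frac{6777794}{123} = \frac{54220999}{984}$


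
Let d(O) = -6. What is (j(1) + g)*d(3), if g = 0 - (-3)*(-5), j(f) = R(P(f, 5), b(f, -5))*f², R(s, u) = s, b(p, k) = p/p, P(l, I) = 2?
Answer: 78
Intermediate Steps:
b(p, k) = 1
j(f) = 2*f²
g = -15 (g = 0 - 1*15 = 0 - 15 = -15)
(j(1) + g)*d(3) = (2*1² - 15)*(-6) = (2*1 - 15)*(-6) = (2 - 15)*(-6) = -13*(-6) = 78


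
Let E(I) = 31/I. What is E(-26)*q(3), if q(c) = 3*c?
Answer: -279/26 ≈ -10.731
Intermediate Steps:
E(-26)*q(3) = (31/(-26))*(3*3) = (31*(-1/26))*9 = -31/26*9 = -279/26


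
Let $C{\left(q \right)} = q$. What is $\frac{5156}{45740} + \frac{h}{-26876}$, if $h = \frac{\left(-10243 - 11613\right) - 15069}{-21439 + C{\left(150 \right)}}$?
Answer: $\frac{737096081021}{6542685780340} \approx 0.11266$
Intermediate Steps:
$h = \frac{36925}{21289}$ ($h = \frac{\left(-10243 - 11613\right) - 15069}{-21439 + 150} = \frac{-21856 - 15069}{-21289} = \left(-36925\right) \left(- \frac{1}{21289}\right) = \frac{36925}{21289} \approx 1.7345$)
$\frac{5156}{45740} + \frac{h}{-26876} = \frac{5156}{45740} + \frac{36925}{21289 \left(-26876\right)} = 5156 \cdot \frac{1}{45740} + \frac{36925}{21289} \left(- \frac{1}{26876}\right) = \frac{1289}{11435} - \frac{36925}{572163164} = \frac{737096081021}{6542685780340}$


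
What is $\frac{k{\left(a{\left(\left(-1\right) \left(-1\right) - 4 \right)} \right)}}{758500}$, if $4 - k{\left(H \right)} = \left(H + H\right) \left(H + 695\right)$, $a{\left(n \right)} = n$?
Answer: $\frac{1039}{189625} \approx 0.0054792$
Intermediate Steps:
$k{\left(H \right)} = 4 - 2 H \left(695 + H\right)$ ($k{\left(H \right)} = 4 - \left(H + H\right) \left(H + 695\right) = 4 - 2 H \left(695 + H\right)$)
$\frac{k{\left(a{\left(\left(-1\right) \left(-1\right) - 4 \right)} \right)}}{758500} = \frac{4 - 1390 \left(\left(-1\right) \left(-1\right) - 4\right) - 2 \left(\left(-1\right) \left(-1\right) - 4\right)^{2}}{758500} = \left(4 - 1390 \left(1 - 4\right) - 2 \left(1 - 4\right)^{2}\right) \frac{1}{758500} = \left(4 - -4170 - 2 \left(-3\right)^{2}\right) \frac{1}{758500} = \left(4 + 4170 - 18\right) \frac{1}{758500} = 4156 \cdot \frac{1}{758500} = \frac{1039}{189625}$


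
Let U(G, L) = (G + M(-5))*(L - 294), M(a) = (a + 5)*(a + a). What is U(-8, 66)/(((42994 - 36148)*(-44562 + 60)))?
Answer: -152/25388391 ≈ -5.9870e-6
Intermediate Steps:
M(a) = 2*a*(5 + a) (M(a) = (5 + a)*(2*a) = 2*a*(5 + a))
U(G, L) = G*(-294 + L) (U(G, L) = (G + 2*(-5)*(5 - 5))*(L - 294) = (G + 2*(-5)*0)*(-294 + L) = (G + 0)*(-294 + L) = G*(-294 + L))
U(-8, 66)/(((42994 - 36148)*(-44562 + 60))) = (-8*(-294 + 66))/(((42994 - 36148)*(-44562 + 60))) = (-8*(-228))/((6846*(-44502))) = 1824/(-304660692) = 1824*(-1/304660692) = -152/25388391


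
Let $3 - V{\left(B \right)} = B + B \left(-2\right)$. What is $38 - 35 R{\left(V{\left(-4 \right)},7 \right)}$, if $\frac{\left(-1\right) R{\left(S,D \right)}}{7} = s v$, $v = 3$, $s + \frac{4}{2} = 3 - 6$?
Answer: $-3637$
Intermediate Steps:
$s = -5$ ($s = -2 + \left(3 - 6\right) = -2 - 3 = -5$)
$V{\left(B \right)} = 3 + B$ ($V{\left(B \right)} = 3 - \left(B + B \left(-2\right)\right) = 3 - \left(B - 2 B\right) = 3 - - B = 3 + B$)
$R{\left(S,D \right)} = 105$ ($R{\left(S,D \right)} = - 7 \left(\left(-5\right) 3\right) = \left(-7\right) \left(-15\right) = 105$)
$38 - 35 R{\left(V{\left(-4 \right)},7 \right)} = 38 - 3675 = -3637$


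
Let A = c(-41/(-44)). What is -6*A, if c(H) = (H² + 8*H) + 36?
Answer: -257427/968 ≈ -265.94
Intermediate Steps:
c(H) = 36 + H² + 8*H
A = 85809/1936 (A = 36 + (-41/(-44))² + 8*(-41/(-44)) = 36 + (-41*(-1/44))² + 8*(-41*(-1/44)) = 36 + (41/44)² + 8*(41/44) = 36 + 1681/1936 + 82/11 = 85809/1936 ≈ 44.323)
-6*A = -6*85809/1936 = -257427/968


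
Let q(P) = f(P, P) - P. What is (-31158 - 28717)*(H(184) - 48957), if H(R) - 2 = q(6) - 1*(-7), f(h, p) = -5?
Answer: 2931420125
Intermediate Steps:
q(P) = -5 - P
H(R) = -2 (H(R) = 2 + ((-5 - 1*6) - 1*(-7)) = 2 + ((-5 - 6) + 7) = 2 + (-11 + 7) = 2 - 4 = -2)
(-31158 - 28717)*(H(184) - 48957) = (-31158 - 28717)*(-2 - 48957) = -59875*(-48959) = 2931420125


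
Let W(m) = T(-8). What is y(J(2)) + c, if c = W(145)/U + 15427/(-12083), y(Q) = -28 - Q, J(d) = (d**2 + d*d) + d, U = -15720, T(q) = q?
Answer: -932539582/23743095 ≈ -39.276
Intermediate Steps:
W(m) = -8
J(d) = d + 2*d**2 (J(d) = (d**2 + d**2) + d = 2*d**2 + d = d + 2*d**2)
c = -30301972/23743095 (c = -8/(-15720) + 15427/(-12083) = -8*(-1/15720) + 15427*(-1/12083) = 1/1965 - 15427/12083 = -30301972/23743095 ≈ -1.2762)
y(J(2)) + c = (-28 - 2*(1 + 2*2)) - 30301972/23743095 = (-28 - 2*(1 + 4)) - 30301972/23743095 = (-28 - 2*5) - 30301972/23743095 = (-28 - 1*10) - 30301972/23743095 = (-28 - 10) - 30301972/23743095 = -38 - 30301972/23743095 = -932539582/23743095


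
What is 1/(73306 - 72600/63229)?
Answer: 63229/4634992474 ≈ 1.3642e-5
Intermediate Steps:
1/(73306 - 72600/63229) = 1/(4634992474/63229) = 63229/4634992474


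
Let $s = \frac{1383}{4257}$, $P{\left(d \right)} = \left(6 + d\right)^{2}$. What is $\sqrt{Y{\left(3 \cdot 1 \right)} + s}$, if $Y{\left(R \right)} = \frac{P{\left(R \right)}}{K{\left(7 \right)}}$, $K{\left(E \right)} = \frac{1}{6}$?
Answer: $\frac{\sqrt{979244805}}{1419} \approx 22.053$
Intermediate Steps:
$K{\left(E \right)} = \frac{1}{6}$
$s = \frac{461}{1419}$ ($s = 1383 \cdot \frac{1}{4257} = \frac{461}{1419} \approx 0.32488$)
$Y{\left(R \right)} = 6 \left(6 + R\right)^{2}$ ($Y{\left(R \right)} = \left(6 + R\right)^{2} \frac{1}{\frac{1}{6}} = \left(6 + R\right)^{2} \cdot 6 = 6 \left(6 + R\right)^{2}$)
$\sqrt{Y{\left(3 \cdot 1 \right)} + s} = \sqrt{6 \left(6 + 3 \cdot 1\right)^{2} + \frac{461}{1419}} = \sqrt{6 \left(6 + 3\right)^{2} + \frac{461}{1419}} = \sqrt{6 \cdot 9^{2} + \frac{461}{1419}} = \sqrt{6 \cdot 81 + \frac{461}{1419}} = \sqrt{486 + \frac{461}{1419}} = \sqrt{\frac{690095}{1419}} = \frac{\sqrt{979244805}}{1419}$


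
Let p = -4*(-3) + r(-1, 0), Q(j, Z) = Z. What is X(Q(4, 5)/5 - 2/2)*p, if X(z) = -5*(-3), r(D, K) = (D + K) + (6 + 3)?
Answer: 300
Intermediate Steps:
r(D, K) = 9 + D + K (r(D, K) = (D + K) + 9 = 9 + D + K)
X(z) = 15
p = 20 (p = -4*(-3) + (9 - 1 + 0) = 12 + 8 = 20)
X(Q(4, 5)/5 - 2/2)*p = 15*20 = 300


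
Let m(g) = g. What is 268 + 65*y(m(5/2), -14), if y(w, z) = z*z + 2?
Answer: 13138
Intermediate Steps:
y(w, z) = 2 + z² (y(w, z) = z² + 2 = 2 + z²)
268 + 65*y(m(5/2), -14) = 268 + 65*(2 + (-14)²) = 268 + 65*(2 + 196) = 268 + 65*198 = 268 + 12870 = 13138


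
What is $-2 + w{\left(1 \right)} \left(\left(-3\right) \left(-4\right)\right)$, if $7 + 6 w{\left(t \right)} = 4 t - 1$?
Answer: $-10$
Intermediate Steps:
$w{\left(t \right)} = - \frac{4}{3} + \frac{2 t}{3}$ ($w{\left(t \right)} = - \frac{7}{6} + \frac{4 t - 1}{6} = - \frac{7}{6} + \frac{-1 + 4 t}{6} = - \frac{7}{6} + \left(- \frac{1}{6} + \frac{2 t}{3}\right) = - \frac{4}{3} + \frac{2 t}{3}$)
$-2 + w{\left(1 \right)} \left(\left(-3\right) \left(-4\right)\right) = -2 + \left(- \frac{4}{3} + \frac{2}{3} \cdot 1\right) \left(\left(-3\right) \left(-4\right)\right) = -2 + \left(- \frac{4}{3} + \frac{2}{3}\right) 12 = -2 - 8 = -10$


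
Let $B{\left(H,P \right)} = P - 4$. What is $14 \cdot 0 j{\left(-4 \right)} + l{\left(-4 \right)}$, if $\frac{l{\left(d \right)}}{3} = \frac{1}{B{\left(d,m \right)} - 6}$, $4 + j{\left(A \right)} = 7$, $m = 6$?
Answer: $- \frac{3}{4} \approx -0.75$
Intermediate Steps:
$j{\left(A \right)} = 3$ ($j{\left(A \right)} = -4 + 7 = 3$)
$B{\left(H,P \right)} = -4 + P$
$l{\left(d \right)} = - \frac{3}{4}$ ($l{\left(d \right)} = \frac{3}{\left(-4 + 6\right) - 6} = \frac{3}{2 - 6} = \frac{3}{-4} = 3 \left(- \frac{1}{4}\right) = - \frac{3}{4}$)
$14 \cdot 0 j{\left(-4 \right)} + l{\left(-4 \right)} = 14 \cdot 0 \cdot 3 - \frac{3}{4} = 0 \cdot 3 - \frac{3}{4} = 0 - \frac{3}{4} = - \frac{3}{4}$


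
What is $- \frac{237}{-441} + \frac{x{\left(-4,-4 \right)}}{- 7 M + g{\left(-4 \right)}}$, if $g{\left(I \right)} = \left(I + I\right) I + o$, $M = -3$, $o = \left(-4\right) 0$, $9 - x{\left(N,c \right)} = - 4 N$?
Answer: $\frac{3158}{7791} \approx 0.40534$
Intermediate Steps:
$x{\left(N,c \right)} = 9 + 4 N$ ($x{\left(N,c \right)} = 9 - - 4 N = 9 + 4 N$)
$o = 0$
$g{\left(I \right)} = 2 I^{2}$ ($g{\left(I \right)} = \left(I + I\right) I + 0 = 2 I I + 0 = 2 I^{2} + 0 = 2 I^{2}$)
$- \frac{237}{-441} + \frac{x{\left(-4,-4 \right)}}{- 7 M + g{\left(-4 \right)}} = - \frac{237}{-441} + \frac{9 + 4 \left(-4\right)}{\left(-7\right) \left(-3\right) + 2 \left(-4\right)^{2}} = \left(-237\right) \left(- \frac{1}{441}\right) + \frac{9 - 16}{21 + 2 \cdot 16} = \frac{79}{147} - \frac{7}{21 + 32} = \frac{79}{147} - \frac{7}{53} = \frac{3158}{7791}$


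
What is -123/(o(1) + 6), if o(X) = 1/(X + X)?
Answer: -246/13 ≈ -18.923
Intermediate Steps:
o(X) = 1/(2*X)
-123/(o(1) + 6) = -123/((1/2)/1 + 6) = -123/((1/2)*1 + 6) = -123/(1/2 + 6) = -123/(13/2) = (2/13)*(-123) = -246/13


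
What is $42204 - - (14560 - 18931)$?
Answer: $37833$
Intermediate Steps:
$42204 - - (14560 - 18931) = 42204 - \left(-1\right) \left(-4371\right) = 42204 - 4371 = 37833$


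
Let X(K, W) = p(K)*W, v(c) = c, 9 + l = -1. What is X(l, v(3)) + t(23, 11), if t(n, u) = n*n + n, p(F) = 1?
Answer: 555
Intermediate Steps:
l = -10 (l = -9 - 1 = -10)
t(n, u) = n + n**2 (t(n, u) = n**2 + n = n + n**2)
X(K, W) = W (X(K, W) = 1*W = W)
X(l, v(3)) + t(23, 11) = 3 + 23*(1 + 23) = 3 + 23*24 = 3 + 552 = 555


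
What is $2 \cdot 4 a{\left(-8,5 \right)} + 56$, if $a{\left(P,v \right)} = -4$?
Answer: $24$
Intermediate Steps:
$2 \cdot 4 a{\left(-8,5 \right)} + 56 = 2 \cdot 4 \left(-4\right) + 56 = 8 \left(-4\right) + 56 = -32 + 56 = 24$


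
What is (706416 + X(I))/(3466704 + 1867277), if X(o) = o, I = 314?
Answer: 706730/5333981 ≈ 0.13250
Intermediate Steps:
(706416 + X(I))/(3466704 + 1867277) = (706416 + 314)/(3466704 + 1867277) = 706730/5333981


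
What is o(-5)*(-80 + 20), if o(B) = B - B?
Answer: 0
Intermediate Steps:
o(B) = 0
o(-5)*(-80 + 20) = 0*(-80 + 20) = 0*(-60) = 0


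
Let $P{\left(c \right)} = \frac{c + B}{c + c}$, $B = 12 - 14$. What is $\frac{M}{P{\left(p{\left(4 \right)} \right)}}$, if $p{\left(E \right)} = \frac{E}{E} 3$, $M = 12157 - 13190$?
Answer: $-6198$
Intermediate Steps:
$B = -2$ ($B = 12 - 14 = -2$)
$M = -1033$
$p{\left(E \right)} = 3$ ($p{\left(E \right)} = 1 \cdot 3 = 3$)
$P{\left(c \right)} = \frac{-2 + c}{2 c}$ ($P{\left(c \right)} = \frac{c - 2}{c + c} = \frac{-2 + c}{2 c}$)
$\frac{M}{P{\left(p{\left(4 \right)} \right)}} = - \frac{1033}{\frac{1}{2} \cdot \frac{1}{3} \left(-2 + 3\right)} = - \frac{1033}{\frac{1}{2} \cdot \frac{1}{3} \cdot 1} = - 1033 \frac{1}{\frac{1}{6}} = \left(-1033\right) 6 = -6198$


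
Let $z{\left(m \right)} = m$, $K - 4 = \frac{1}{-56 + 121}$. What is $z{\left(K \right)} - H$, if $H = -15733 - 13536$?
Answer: $\frac{1902746}{65} \approx 29273.0$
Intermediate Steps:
$H = -29269$ ($H = -15733 - 13536 = -29269$)
$K = \frac{261}{65}$ ($K = 4 + \frac{1}{-56 + 121} = 4 + \frac{1}{65} = \frac{261}{65} \approx 4.0154$)
$z{\left(K \right)} - H = \frac{261}{65} - -29269 = \frac{261}{65} + 29269 = \frac{1902746}{65}$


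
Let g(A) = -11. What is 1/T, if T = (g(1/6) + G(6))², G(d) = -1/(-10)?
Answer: 100/11881 ≈ 0.0084168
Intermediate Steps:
G(d) = ⅒ (G(d) = -1*(-⅒) = ⅒)
T = 11881/100 (T = (-11 + ⅒)² = (-109/10)² = 11881/100 ≈ 118.81)
1/T = 1/(11881/100) = 100/11881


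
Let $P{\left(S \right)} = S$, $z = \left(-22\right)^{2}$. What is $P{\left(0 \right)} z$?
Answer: $0$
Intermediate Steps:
$z = 484$
$P{\left(0 \right)} z = 0 \cdot 484 = 0$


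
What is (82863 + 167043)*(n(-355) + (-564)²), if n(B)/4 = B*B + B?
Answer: 205116847056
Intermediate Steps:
n(B) = 4*B + 4*B² (n(B) = 4*(B*B + B) = 4*(B² + B) = 4*(B + B²) = 4*B + 4*B²)
(82863 + 167043)*(n(-355) + (-564)²) = (82863 + 167043)*(4*(-355)*(1 - 355) + (-564)²) = 249906*(4*(-355)*(-354) + 318096) = 249906*(502680 + 318096) = 249906*820776 = 205116847056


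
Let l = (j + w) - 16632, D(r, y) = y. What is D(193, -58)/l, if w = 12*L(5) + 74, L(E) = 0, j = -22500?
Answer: 29/19529 ≈ 0.0014850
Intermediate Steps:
w = 74 (w = 12*0 + 74 = 0 + 74 = 74)
l = -39058 (l = (-22500 + 74) - 16632 = -22426 - 16632 = -39058)
D(193, -58)/l = -58/(-39058) = -58*(-1/39058) = 29/19529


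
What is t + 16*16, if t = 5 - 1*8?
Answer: 253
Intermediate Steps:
t = -3 (t = 5 - 8 = -3)
t + 16*16 = -3 + 16*16 = -3 + 256 = 253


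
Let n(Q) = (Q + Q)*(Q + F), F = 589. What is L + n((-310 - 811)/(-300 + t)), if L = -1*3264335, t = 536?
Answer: -26159083/8 ≈ -3.2699e+6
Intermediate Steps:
n(Q) = 2*Q*(589 + Q) (n(Q) = (Q + Q)*(Q + 589) = (2*Q)*(589 + Q) = 2*Q*(589 + Q))
L = -3264335
L + n((-310 - 811)/(-300 + t)) = -3264335 + 2*((-310 - 811)/(-300 + 536))*(589 + (-310 - 811)/(-300 + 536)) = -3264335 + 2*(-1121/236)*(589 - 1121/236) = -3264335 + 2*(-1121*1/236)*(589 - 1121*1/236) = -3264335 + 2*(-19/4)*(589 - 19/4) = -3264335 + 2*(-19/4)*(2337/4) = -3264335 - 44403/8 = -26159083/8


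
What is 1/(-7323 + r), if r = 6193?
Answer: -1/1130 ≈ -0.00088496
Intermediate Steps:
1/(-7323 + r) = 1/(-7323 + 6193) = 1/(-1130) = -1/1130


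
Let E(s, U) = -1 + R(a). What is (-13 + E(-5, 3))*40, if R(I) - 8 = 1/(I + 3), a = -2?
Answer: -200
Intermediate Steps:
R(I) = 8 + 1/(3 + I) (R(I) = 8 + 1/(I + 3) = 8 + 1/(3 + I))
E(s, U) = 8 (E(s, U) = -1 + (25 + 8*(-2))/(3 - 2) = -1 + (25 - 16)/1 = -1 + 1*9 = -1 + 9 = 8)
(-13 + E(-5, 3))*40 = (-13 + 8)*40 = -5*40 = -200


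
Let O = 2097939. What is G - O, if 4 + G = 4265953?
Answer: 2168010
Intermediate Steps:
G = 4265949 (G = -4 + 4265953 = 4265949)
G - O = 4265949 - 1*2097939 = 4265949 - 2097939 = 2168010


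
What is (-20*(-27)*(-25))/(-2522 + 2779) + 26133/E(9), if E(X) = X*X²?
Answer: -1041773/62451 ≈ -16.681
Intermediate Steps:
E(X) = X³
(-20*(-27)*(-25))/(-2522 + 2779) + 26133/E(9) = (-20*(-27)*(-25))/(-2522 + 2779) + 26133/(9³) = (540*(-25))/257 + 26133/729 = -13500*1/257 + 26133*(1/729) = -13500/257 + 8711/243 = -1041773/62451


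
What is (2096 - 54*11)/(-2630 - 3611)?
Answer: -1502/6241 ≈ -0.24067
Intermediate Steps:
(2096 - 54*11)/(-2630 - 3611) = (2096 - 594)/(-6241) = 1502*(-1/6241) = -1502/6241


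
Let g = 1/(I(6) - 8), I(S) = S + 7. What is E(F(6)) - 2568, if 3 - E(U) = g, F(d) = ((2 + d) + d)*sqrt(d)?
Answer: -12826/5 ≈ -2565.2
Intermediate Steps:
I(S) = 7 + S
F(d) = sqrt(d)*(2 + 2*d) (F(d) = (2 + 2*d)*sqrt(d) = sqrt(d)*(2 + 2*d))
g = 1/5 (g = 1/((7 + 6) - 8) = 1/(13 - 8) = 1/5 ≈ 0.20000)
E(U) = 14/5 (E(U) = 3 - 1*1/5 = 3 - 1/5 = 14/5)
E(F(6)) - 2568 = 14/5 - 2568 = -12826/5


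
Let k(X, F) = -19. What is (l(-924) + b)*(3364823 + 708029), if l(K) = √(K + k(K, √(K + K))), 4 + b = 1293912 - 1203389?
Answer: 368670490188 + 4072852*I*√943 ≈ 3.6867e+11 + 1.2507e+8*I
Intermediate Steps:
b = 90519 (b = -4 + (1293912 - 1203389) = -4 + 90523 = 90519)
l(K) = √(-19 + K) (l(K) = √(K - 19) = √(-19 + K))
(l(-924) + b)*(3364823 + 708029) = (√(-19 - 924) + 90519)*(3364823 + 708029) = (√(-943) + 90519)*4072852 = (I*√943 + 90519)*4072852 = (90519 + I*√943)*4072852 = 368670490188 + 4072852*I*√943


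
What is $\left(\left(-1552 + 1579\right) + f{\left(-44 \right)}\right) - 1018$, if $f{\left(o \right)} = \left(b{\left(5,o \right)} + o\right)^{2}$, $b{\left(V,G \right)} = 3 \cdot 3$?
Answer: $234$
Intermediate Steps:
$b{\left(V,G \right)} = 9$
$f{\left(o \right)} = \left(9 + o\right)^{2}$
$\left(\left(-1552 + 1579\right) + f{\left(-44 \right)}\right) - 1018 = \left(\left(-1552 + 1579\right) + \left(9 - 44\right)^{2}\right) - 1018 = \left(27 + \left(-35\right)^{2}\right) - 1018 = \left(27 + 1225\right) - 1018 = 1252 - 1018 = 234$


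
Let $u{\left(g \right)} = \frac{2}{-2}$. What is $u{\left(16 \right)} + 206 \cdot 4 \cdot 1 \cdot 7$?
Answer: $5767$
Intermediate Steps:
$u{\left(g \right)} = -1$ ($u{\left(g \right)} = 2 \left(- \frac{1}{2}\right) = -1$)
$u{\left(16 \right)} + 206 \cdot 4 \cdot 1 \cdot 7 = -1 + 206 \cdot 4 \cdot 1 \cdot 7 = -1 + 206 \cdot 4 \cdot 7 = -1 + 206 \cdot 28 = -1 + 5768 = 5767$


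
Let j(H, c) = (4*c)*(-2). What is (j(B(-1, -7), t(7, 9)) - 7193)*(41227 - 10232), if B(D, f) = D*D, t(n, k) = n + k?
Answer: -226914395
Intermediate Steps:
t(n, k) = k + n
B(D, f) = D²
j(H, c) = -8*c
(j(B(-1, -7), t(7, 9)) - 7193)*(41227 - 10232) = (-8*(9 + 7) - 7193)*(41227 - 10232) = (-8*16 - 7193)*30995 = (-128 - 7193)*30995 = -7321*30995 = -226914395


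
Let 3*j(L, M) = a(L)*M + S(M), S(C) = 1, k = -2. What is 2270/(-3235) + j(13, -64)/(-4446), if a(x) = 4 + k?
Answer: -5973283/8629686 ≈ -0.69218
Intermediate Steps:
a(x) = 2 (a(x) = 4 - 2 = 2)
j(L, M) = ⅓ + 2*M/3 (j(L, M) = (2*M + 1)/3 = (1 + 2*M)/3 = ⅓ + 2*M/3)
2270/(-3235) + j(13, -64)/(-4446) = 2270/(-3235) + (⅓ + (⅔)*(-64))/(-4446) = 2270*(-1/3235) + (⅓ - 128/3)*(-1/4446) = -454/647 - 127/3*(-1/4446) = -454/647 + 127/13338 = -5973283/8629686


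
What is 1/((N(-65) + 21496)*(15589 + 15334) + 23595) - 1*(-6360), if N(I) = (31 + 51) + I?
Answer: 4231117797841/665270094 ≈ 6360.0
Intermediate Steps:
N(I) = 82 + I
1/((N(-65) + 21496)*(15589 + 15334) + 23595) - 1*(-6360) = 1/(((82 - 65) + 21496)*(15589 + 15334) + 23595) - 1*(-6360) = 1/((17 + 21496)*30923 + 23595) + 6360 = 1/(21513*30923 + 23595) + 6360 = 1/(665246499 + 23595) + 6360 = 1/665270094 + 6360 = 4231117797841/665270094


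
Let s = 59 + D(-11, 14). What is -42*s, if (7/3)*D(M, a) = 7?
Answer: -2604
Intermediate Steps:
D(M, a) = 3 (D(M, a) = (3/7)*7 = 3)
s = 62 (s = 59 + 3 = 62)
-42*s = -42*62 = -2604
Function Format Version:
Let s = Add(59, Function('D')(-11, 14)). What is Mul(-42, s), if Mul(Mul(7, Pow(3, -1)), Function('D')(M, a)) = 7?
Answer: -2604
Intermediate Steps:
Function('D')(M, a) = 3 (Function('D')(M, a) = Mul(Rational(3, 7), 7) = 3)
s = 62 (s = Add(59, 3) = 62)
Mul(-42, s) = Mul(-42, 62) = -2604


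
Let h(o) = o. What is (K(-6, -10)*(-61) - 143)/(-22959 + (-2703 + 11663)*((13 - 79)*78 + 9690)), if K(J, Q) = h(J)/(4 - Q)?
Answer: -818/284713527 ≈ -2.8731e-6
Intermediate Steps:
K(J, Q) = J/(4 - Q)
(K(-6, -10)*(-61) - 143)/(-22959 + (-2703 + 11663)*((13 - 79)*78 + 9690)) = (-1*(-6)/(-4 - 10)*(-61) - 143)/(-22959 + (-2703 + 11663)*((13 - 79)*78 + 9690)) = (-1*(-6)/(-14)*(-61) - 143)/(-22959 + 8960*(-66*78 + 9690)) = (-1*(-6)*(-1/14)*(-61) - 143)/(-22959 + 8960*(-5148 + 9690)) = (-3/7*(-61) - 143)/(-22959 + 8960*4542) = (183/7 - 143)/(-22959 + 40696320) = -818/7/40673361 = -818/7*1/40673361 = -818/284713527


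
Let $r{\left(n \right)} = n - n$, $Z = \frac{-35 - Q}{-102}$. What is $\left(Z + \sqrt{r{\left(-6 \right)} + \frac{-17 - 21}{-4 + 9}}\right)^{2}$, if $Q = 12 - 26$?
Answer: $- \frac{43683}{5780} + \frac{7 i \sqrt{190}}{85} \approx -7.5576 + 1.1352 i$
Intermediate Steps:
$Q = -14$ ($Q = 12 - 26 = -14$)
$Z = \frac{7}{34}$ ($Z = \frac{-35 - -14}{-102} = \left(-35 + 14\right) \left(- \frac{1}{102}\right) = \left(-21\right) \left(- \frac{1}{102}\right) = \frac{7}{34} \approx 0.20588$)
$r{\left(n \right)} = 0$
$\left(Z + \sqrt{r{\left(-6 \right)} + \frac{-17 - 21}{-4 + 9}}\right)^{2} = \left(\frac{7}{34} + \sqrt{0 + \frac{-17 - 21}{-4 + 9}}\right)^{2} = \left(\frac{7}{34} + \sqrt{0 - \frac{38}{5}}\right)^{2} = \left(\frac{7}{34} + \sqrt{- \frac{38}{5}}\right)^{2} = \left(\frac{7}{34} + \frac{i \sqrt{190}}{5}\right)^{2}$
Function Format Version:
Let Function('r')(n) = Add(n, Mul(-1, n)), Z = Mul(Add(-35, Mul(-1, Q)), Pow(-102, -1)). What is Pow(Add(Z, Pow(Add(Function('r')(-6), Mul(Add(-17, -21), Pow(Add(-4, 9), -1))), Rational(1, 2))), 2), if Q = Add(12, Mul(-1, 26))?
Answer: Add(Rational(-43683, 5780), Mul(Rational(7, 85), I, Pow(190, Rational(1, 2)))) ≈ Add(-7.5576, Mul(1.1352, I))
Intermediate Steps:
Q = -14 (Q = Add(12, -26) = -14)
Z = Rational(7, 34) (Z = Mul(Add(-35, Mul(-1, -14)), Pow(-102, -1)) = Mul(Add(-35, 14), Rational(-1, 102)) = Mul(-21, Rational(-1, 102)) = Rational(7, 34) ≈ 0.20588)
Function('r')(n) = 0
Pow(Add(Z, Pow(Add(Function('r')(-6), Mul(Add(-17, -21), Pow(Add(-4, 9), -1))), Rational(1, 2))), 2) = Pow(Add(Rational(7, 34), Pow(Add(0, Mul(Add(-17, -21), Pow(Add(-4, 9), -1))), Rational(1, 2))), 2) = Pow(Add(Rational(7, 34), Pow(Add(0, Mul(-38, Pow(5, -1))), Rational(1, 2))), 2) = Pow(Add(Rational(7, 34), Pow(Add(0, Mul(-38, Rational(1, 5))), Rational(1, 2))), 2) = Pow(Add(Rational(7, 34), Pow(Add(0, Rational(-38, 5)), Rational(1, 2))), 2) = Pow(Add(Rational(7, 34), Pow(Rational(-38, 5), Rational(1, 2))), 2) = Pow(Add(Rational(7, 34), Mul(Rational(1, 5), I, Pow(190, Rational(1, 2)))), 2)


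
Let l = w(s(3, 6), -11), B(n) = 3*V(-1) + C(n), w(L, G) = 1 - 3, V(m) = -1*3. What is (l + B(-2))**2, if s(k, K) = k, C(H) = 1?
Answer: 100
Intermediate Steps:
V(m) = -3
w(L, G) = -2
B(n) = -8 (B(n) = 3*(-3) + 1 = -9 + 1 = -8)
l = -2
(l + B(-2))**2 = (-2 - 8)**2 = (-10)**2 = 100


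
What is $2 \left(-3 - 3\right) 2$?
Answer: $-24$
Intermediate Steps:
$2 \left(-3 - 3\right) 2 = 2 \left(-6\right) 2 = \left(-12\right) 2 = -24$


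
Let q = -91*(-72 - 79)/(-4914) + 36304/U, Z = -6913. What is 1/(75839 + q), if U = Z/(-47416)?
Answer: 373302/121264891571 ≈ 3.0784e-6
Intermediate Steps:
U = 6913/47416 (U = -6913/(-47416) = -6913*(-1/47416) = 6913/47416 ≈ 0.14579)
q = 92954041193/373302 (q = -91*(-72 - 79)/(-4914) + 36304/(6913/47416) = -91*(-151)*(-1/4914) + 36304*(47416/6913) = 13741*(-1/4914) + 1721390464/6913 = -151/54 + 1721390464/6913 = 92954041193/373302 ≈ 2.4901e+5)
1/(75839 + q) = 1/(75839 + 92954041193/373302) = 1/(121264891571/373302) = 373302/121264891571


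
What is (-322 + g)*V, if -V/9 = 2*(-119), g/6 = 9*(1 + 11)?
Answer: 698292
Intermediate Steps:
g = 648 (g = 6*(9*(1 + 11)) = 6*(9*12) = 6*108 = 648)
V = 2142 (V = -18*(-119) = -9*(-238) = 2142)
(-322 + g)*V = (-322 + 648)*2142 = 326*2142 = 698292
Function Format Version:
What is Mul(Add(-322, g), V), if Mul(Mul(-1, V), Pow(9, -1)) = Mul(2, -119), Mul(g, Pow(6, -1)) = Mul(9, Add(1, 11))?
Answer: 698292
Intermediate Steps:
g = 648 (g = Mul(6, Mul(9, Add(1, 11))) = Mul(6, Mul(9, 12)) = Mul(6, 108) = 648)
V = 2142 (V = Mul(-9, Mul(2, -119)) = Mul(-9, -238) = 2142)
Mul(Add(-322, g), V) = Mul(Add(-322, 648), 2142) = Mul(326, 2142) = 698292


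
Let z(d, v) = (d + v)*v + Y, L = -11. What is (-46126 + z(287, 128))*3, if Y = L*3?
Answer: 20883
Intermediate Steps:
Y = -33 (Y = -11*3 = -33)
z(d, v) = -33 + v*(d + v) (z(d, v) = (d + v)*v - 33 = v*(d + v) - 33 = -33 + v*(d + v))
(-46126 + z(287, 128))*3 = (-46126 + (-33 + 128² + 287*128))*3 = (-46126 + (-33 + 16384 + 36736))*3 = (-46126 + 53087)*3 = 6961*3 = 20883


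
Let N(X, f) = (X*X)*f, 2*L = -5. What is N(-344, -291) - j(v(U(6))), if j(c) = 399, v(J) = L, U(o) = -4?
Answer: -34436175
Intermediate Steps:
L = -5/2 (L = (½)*(-5) = -5/2 ≈ -2.5000)
v(J) = -5/2
N(X, f) = f*X² (N(X, f) = X²*f = f*X²)
N(-344, -291) - j(v(U(6))) = -291*(-344)² - 1*399 = -291*118336 - 399 = -34435776 - 399 = -34436175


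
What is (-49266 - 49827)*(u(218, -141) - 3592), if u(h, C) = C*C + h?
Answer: -1635728151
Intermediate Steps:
u(h, C) = h + C² (u(h, C) = C² + h = h + C²)
(-49266 - 49827)*(u(218, -141) - 3592) = (-49266 - 49827)*((218 + (-141)²) - 3592) = -99093*((218 + 19881) - 3592) = -99093*(20099 - 3592) = -99093*16507 = -1635728151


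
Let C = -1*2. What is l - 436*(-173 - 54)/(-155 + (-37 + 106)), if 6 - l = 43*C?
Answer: -45530/43 ≈ -1058.8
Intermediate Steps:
C = -2
l = 92 (l = 6 - 43*(-2) = 6 - 1*(-86) = 6 + 86 = 92)
l - 436*(-173 - 54)/(-155 + (-37 + 106)) = 92 - 436*(-173 - 54)/(-155 + (-37 + 106)) = 92 - (-98972)/(-155 + 69) = 92 - (-98972)/(-86) = 92 - (-98972)*(-1)/86 = 92 - 436*227/86 = 92 - 49486/43 = -45530/43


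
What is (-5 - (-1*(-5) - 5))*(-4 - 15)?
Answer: 95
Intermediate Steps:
(-5 - (-1*(-5) - 5))*(-4 - 15) = (-5 - (5 - 5))*(-19) = (-5 - 1*0)*(-19) = (-5 + 0)*(-19) = -5*(-19) = 95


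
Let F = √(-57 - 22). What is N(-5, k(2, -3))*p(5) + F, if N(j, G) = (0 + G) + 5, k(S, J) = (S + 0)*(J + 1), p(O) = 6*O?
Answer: 30 + I*√79 ≈ 30.0 + 8.8882*I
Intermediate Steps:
k(S, J) = S*(1 + J)
F = I*√79 (F = √(-79) = I*√79 ≈ 8.8882*I)
N(j, G) = 5 + G (N(j, G) = G + 5 = 5 + G)
N(-5, k(2, -3))*p(5) + F = (5 + 2*(1 - 3))*(6*5) + I*√79 = (5 + 2*(-2))*30 + I*√79 = (5 - 4)*30 + I*√79 = 1*30 + I*√79 = 30 + I*√79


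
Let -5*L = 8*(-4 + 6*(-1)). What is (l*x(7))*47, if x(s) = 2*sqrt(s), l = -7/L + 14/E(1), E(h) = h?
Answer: 10199*sqrt(7)/8 ≈ 3373.0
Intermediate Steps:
L = 16 (L = -8*(-4 + 6*(-1))/5 = -8*(-4 - 6)/5 = -8*(-10)/5 = -1/5*(-80) = 16)
l = 217/16 (l = -7/16 + 14/1 = -7*1/16 + 14*1 = -7/16 + 14 = 217/16 ≈ 13.563)
(l*x(7))*47 = (217*(2*sqrt(7))/16)*47 = (217*sqrt(7)/8)*47 = 10199*sqrt(7)/8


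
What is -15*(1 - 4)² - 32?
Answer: -167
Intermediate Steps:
-15*(1 - 4)² - 32 = -15*(-3)² - 32 = -15*9 - 32 = -135 - 32 = -167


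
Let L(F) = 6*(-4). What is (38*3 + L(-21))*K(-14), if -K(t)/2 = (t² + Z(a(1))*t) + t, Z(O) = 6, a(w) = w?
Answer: -17640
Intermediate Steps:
L(F) = -24
K(t) = -14*t - 2*t² (K(t) = -2*((t² + 6*t) + t) = -2*(t² + 7*t) = -14*t - 2*t²)
(38*3 + L(-21))*K(-14) = (38*3 - 24)*(-2*(-14)*(7 - 14)) = (114 - 24)*(-2*(-14)*(-7)) = 90*(-196) = -17640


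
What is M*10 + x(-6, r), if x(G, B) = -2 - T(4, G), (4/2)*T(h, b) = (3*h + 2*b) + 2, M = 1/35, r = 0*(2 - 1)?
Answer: -19/7 ≈ -2.7143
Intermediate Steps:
r = 0 (r = 0*1 = 0)
M = 1/35 ≈ 0.028571
T(h, b) = 1 + b + 3*h/2 (T(h, b) = ((3*h + 2*b) + 2)/2 = ((2*b + 3*h) + 2)/2 = (2 + 2*b + 3*h)/2 = 1 + b + 3*h/2)
x(G, B) = -9 - G (x(G, B) = -2 - (1 + G + (3/2)*4) = -2 - (1 + G + 6) = -2 - (7 + G) = -2 + (-7 - G) = -9 - G)
M*10 + x(-6, r) = (1/35)*10 + (-9 - 1*(-6)) = 2/7 + (-9 + 6) = 2/7 - 3 = -19/7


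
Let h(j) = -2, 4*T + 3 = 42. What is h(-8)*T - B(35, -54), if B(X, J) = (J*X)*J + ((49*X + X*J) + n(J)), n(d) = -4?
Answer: -203801/2 ≈ -1.0190e+5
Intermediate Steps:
T = 39/4 (T = -¾ + (¼)*42 = -¾ + 21/2 = 39/4 ≈ 9.7500)
B(X, J) = -4 + 49*X + J*X + X*J² (B(X, J) = (J*X)*J + ((49*X + X*J) - 4) = X*J² + ((49*X + J*X) - 4) = X*J² + (-4 + 49*X + J*X) = -4 + 49*X + J*X + X*J²)
h(-8)*T - B(35, -54) = -2*39/4 - (-4 + 49*35 - 54*35 + 35*(-54)²) = -39/2 - (-4 + 1715 - 1890 + 35*2916) = -39/2 - (-4 + 1715 - 1890 + 102060) = -39/2 - 1*101881 = -39/2 - 101881 = -203801/2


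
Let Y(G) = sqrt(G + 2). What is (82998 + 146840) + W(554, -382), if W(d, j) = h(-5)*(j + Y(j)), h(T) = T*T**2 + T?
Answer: 279498 - 260*I*sqrt(95) ≈ 2.795e+5 - 2534.2*I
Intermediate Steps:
h(T) = T + T**3 (h(T) = T**3 + T = T + T**3)
Y(G) = sqrt(2 + G)
W(d, j) = -130*j - 130*sqrt(2 + j) (W(d, j) = (-5 + (-5)**3)*(j + sqrt(2 + j)) = (-5 - 125)*(j + sqrt(2 + j)) = -130*(j + sqrt(2 + j)) = -130*j - 130*sqrt(2 + j))
(82998 + 146840) + W(554, -382) = (82998 + 146840) + (-130*(-382) - 130*sqrt(2 - 382)) = 229838 + (49660 - 260*I*sqrt(95)) = 279498 - 260*I*sqrt(95)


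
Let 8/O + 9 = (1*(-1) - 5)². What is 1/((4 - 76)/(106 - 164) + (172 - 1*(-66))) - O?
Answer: -54721/187326 ≈ -0.29212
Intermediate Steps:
O = 8/27 (O = 8/(-9 + (1*(-1) - 5)²) = 8/(-9 + (-1 - 5)²) = 8/(-9 + (-6)²) = 8/(-9 + 36) = 8/27 ≈ 0.29630)
1/((4 - 76)/(106 - 164) + (172 - 1*(-66))) - O = 1/((4 - 76)/(106 - 164) + (172 - 1*(-66))) - 1*8/27 = 1/(-72/(-58) + (172 + 66)) - 8/27 = 1/(-72*(-1/58) + 238) - 8/27 = 1/(36/29 + 238) - 8/27 = 1/(6938/29) - 8/27 = 29/6938 - 8/27 = -54721/187326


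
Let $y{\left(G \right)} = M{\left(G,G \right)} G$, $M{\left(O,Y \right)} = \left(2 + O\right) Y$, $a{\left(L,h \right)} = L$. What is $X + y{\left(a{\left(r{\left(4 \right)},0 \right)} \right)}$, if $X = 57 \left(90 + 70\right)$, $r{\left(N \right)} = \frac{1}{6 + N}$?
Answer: $\frac{9120021}{1000} \approx 9120.0$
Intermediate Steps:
$M{\left(O,Y \right)} = Y \left(2 + O\right)$
$y{\left(G \right)} = G^{2} \left(2 + G\right)$ ($y{\left(G \right)} = G \left(2 + G\right) G = G^{2} \left(2 + G\right)$)
$X = 9120$ ($X = 57 \cdot 160 = 9120$)
$X + y{\left(a{\left(r{\left(4 \right)},0 \right)} \right)} = 9120 + \left(\frac{1}{6 + 4}\right)^{2} \left(2 + \frac{1}{6 + 4}\right) = 9120 + \left(\frac{1}{10}\right)^{2} \left(2 + \frac{1}{10}\right) = 9120 + \frac{2 + \frac{1}{10}}{100} = 9120 + \frac{1}{100} \cdot \frac{21}{10} = 9120 + \frac{21}{1000} = \frac{9120021}{1000}$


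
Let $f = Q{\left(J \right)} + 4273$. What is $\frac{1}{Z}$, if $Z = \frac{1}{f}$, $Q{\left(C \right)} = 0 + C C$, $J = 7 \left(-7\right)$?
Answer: $6674$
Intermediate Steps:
$J = -49$
$Q{\left(C \right)} = C^{2}$ ($Q{\left(C \right)} = 0 + C^{2} = C^{2}$)
$f = 6674$ ($f = \left(-49\right)^{2} + 4273 = 2401 + 4273 = 6674$)
$Z = \frac{1}{6674} \approx 0.00014984$
$\frac{1}{Z} = \frac{1}{\frac{1}{6674}} = 6674$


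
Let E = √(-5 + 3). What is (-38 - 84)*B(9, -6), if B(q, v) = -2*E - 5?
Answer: 610 + 244*I*√2 ≈ 610.0 + 345.07*I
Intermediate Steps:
E = I*√2 (E = √(-2) = I*√2 ≈ 1.4142*I)
B(q, v) = -5 - 2*I*√2 (B(q, v) = -2*I*√2 - 5 = -5 - 2*I*√2)
(-38 - 84)*B(9, -6) = (-38 - 84)*(-5 - 2*I*√2) = -122*(-5 - 2*I*√2) = 610 + 244*I*√2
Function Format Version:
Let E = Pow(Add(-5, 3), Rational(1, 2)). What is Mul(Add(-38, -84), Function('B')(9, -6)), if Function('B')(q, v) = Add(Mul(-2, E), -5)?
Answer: Add(610, Mul(244, I, Pow(2, Rational(1, 2)))) ≈ Add(610.00, Mul(345.07, I))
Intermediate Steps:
E = Mul(I, Pow(2, Rational(1, 2))) (E = Pow(-2, Rational(1, 2)) = Mul(I, Pow(2, Rational(1, 2))) ≈ Mul(1.4142, I))
Function('B')(q, v) = Add(-5, Mul(-2, I, Pow(2, Rational(1, 2)))) (Function('B')(q, v) = Add(Mul(-2, Mul(I, Pow(2, Rational(1, 2)))), -5) = Add(Mul(-2, I, Pow(2, Rational(1, 2))), -5) = Add(-5, Mul(-2, I, Pow(2, Rational(1, 2)))))
Mul(Add(-38, -84), Function('B')(9, -6)) = Mul(Add(-38, -84), Add(-5, Mul(-2, I, Pow(2, Rational(1, 2))))) = Mul(-122, Add(-5, Mul(-2, I, Pow(2, Rational(1, 2))))) = Add(610, Mul(244, I, Pow(2, Rational(1, 2))))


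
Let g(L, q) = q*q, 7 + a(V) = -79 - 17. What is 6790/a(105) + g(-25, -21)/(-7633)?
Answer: -51873493/786199 ≈ -65.980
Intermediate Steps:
a(V) = -103 (a(V) = -7 + (-79 - 17) = -7 - 96 = -103)
g(L, q) = q²
6790/a(105) + g(-25, -21)/(-7633) = 6790/(-103) + (-21)²/(-7633) = 6790*(-1/103) + 441*(-1/7633) = -6790/103 - 441/7633 = -51873493/786199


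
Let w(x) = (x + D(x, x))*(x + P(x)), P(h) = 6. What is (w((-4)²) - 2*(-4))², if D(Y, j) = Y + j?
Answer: 1132096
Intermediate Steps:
w(x) = 3*x*(6 + x) (w(x) = (x + (x + x))*(x + 6) = (x + 2*x)*(6 + x) = (3*x)*(6 + x) = 3*x*(6 + x))
(w((-4)²) - 2*(-4))² = (3*(-4)²*(6 + (-4)²) - 2*(-4))² = (3*16*(6 + 16) - 1*(-8))² = (3*16*22 + 8)² = (1056 + 8)² = 1064² = 1132096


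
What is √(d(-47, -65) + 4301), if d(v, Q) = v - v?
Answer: √4301 ≈ 65.582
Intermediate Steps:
d(v, Q) = 0
√(d(-47, -65) + 4301) = √(0 + 4301) = √4301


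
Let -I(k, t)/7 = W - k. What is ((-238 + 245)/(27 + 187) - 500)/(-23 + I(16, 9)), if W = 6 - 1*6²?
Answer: -106993/63986 ≈ -1.6721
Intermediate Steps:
W = -30 (W = 6 - 1*36 = 6 - 36 = -30)
I(k, t) = 210 + 7*k (I(k, t) = -7*(-30 - k) = 210 + 7*k)
((-238 + 245)/(27 + 187) - 500)/(-23 + I(16, 9)) = ((-238 + 245)/(27 + 187) - 500)/(-23 + (210 + 7*16)) = (7/214 - 500)/(-23 + (210 + 112)) = (7*(1/214) - 500)/(-23 + 322) = (7/214 - 500)/299 = -106993/214*1/299 = -106993/63986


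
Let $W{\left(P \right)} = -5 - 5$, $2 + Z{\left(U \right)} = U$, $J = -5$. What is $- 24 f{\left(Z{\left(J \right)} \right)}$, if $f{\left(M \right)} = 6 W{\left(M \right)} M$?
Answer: $-10080$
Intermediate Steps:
$Z{\left(U \right)} = -2 + U$
$W{\left(P \right)} = -10$ ($W{\left(P \right)} = -5 - 5 = -10$)
$f{\left(M \right)} = - 60 M$ ($f{\left(M \right)} = 6 \left(-10\right) M = - 60 M$)
$- 24 f{\left(Z{\left(J \right)} \right)} = - 24 \left(- 60 \left(-2 - 5\right)\right) = - 24 \left(\left(-60\right) \left(-7\right)\right) = \left(-24\right) 420 = -10080$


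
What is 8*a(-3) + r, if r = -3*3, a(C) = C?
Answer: -33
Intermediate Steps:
r = -9
8*a(-3) + r = 8*(-3) - 9 = -24 - 9 = -33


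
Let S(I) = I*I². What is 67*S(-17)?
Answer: -329171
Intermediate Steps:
S(I) = I³
67*S(-17) = 67*(-17)³ = 67*(-4913) = -329171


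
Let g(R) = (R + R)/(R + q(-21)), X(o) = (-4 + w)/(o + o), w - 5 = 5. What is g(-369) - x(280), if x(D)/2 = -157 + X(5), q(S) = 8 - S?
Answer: 10709/34 ≈ 314.97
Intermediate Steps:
w = 10 (w = 5 + 5 = 10)
X(o) = 3/o (X(o) = (-4 + 10)/(o + o) = 6/((2*o)) = 6*(1/(2*o)) = 3/o)
x(D) = -1564/5 (x(D) = 2*(-157 + 3/5) = 2*(-157 + 3*(⅕)) = 2*(-157 + ⅗) = 2*(-782/5) = -1564/5)
g(R) = 2*R/(29 + R) (g(R) = (R + R)/(R + (8 - 1*(-21))) = (2*R)/(R + (8 + 21)) = (2*R)/(R + 29) = (2*R)/(29 + R) = 2*R/(29 + R))
g(-369) - x(280) = 2*(-369)/(29 - 369) - 1*(-1564/5) = 2*(-369)/(-340) + 1564/5 = 2*(-369)*(-1/340) + 1564/5 = 369/170 + 1564/5 = 10709/34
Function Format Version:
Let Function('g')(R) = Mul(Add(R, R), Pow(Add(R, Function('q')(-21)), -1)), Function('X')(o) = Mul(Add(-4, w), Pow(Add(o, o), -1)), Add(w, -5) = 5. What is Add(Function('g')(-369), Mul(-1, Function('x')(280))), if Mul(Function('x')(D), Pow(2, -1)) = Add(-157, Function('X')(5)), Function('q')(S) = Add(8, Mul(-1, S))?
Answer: Rational(10709, 34) ≈ 314.97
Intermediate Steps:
w = 10 (w = Add(5, 5) = 10)
Function('X')(o) = Mul(3, Pow(o, -1)) (Function('X')(o) = Mul(Add(-4, 10), Pow(Add(o, o), -1)) = Mul(6, Pow(Mul(2, o), -1)) = Mul(6, Mul(Rational(1, 2), Pow(o, -1))) = Mul(3, Pow(o, -1)))
Function('x')(D) = Rational(-1564, 5) (Function('x')(D) = Mul(2, Add(-157, Mul(3, Pow(5, -1)))) = Mul(2, Add(-157, Mul(3, Rational(1, 5)))) = Mul(2, Add(-157, Rational(3, 5))) = Mul(2, Rational(-782, 5)) = Rational(-1564, 5))
Function('g')(R) = Mul(2, R, Pow(Add(29, R), -1)) (Function('g')(R) = Mul(Add(R, R), Pow(Add(R, Add(8, Mul(-1, -21))), -1)) = Mul(Mul(2, R), Pow(Add(R, Add(8, 21)), -1)) = Mul(Mul(2, R), Pow(Add(R, 29), -1)) = Mul(Mul(2, R), Pow(Add(29, R), -1)) = Mul(2, R, Pow(Add(29, R), -1)))
Add(Function('g')(-369), Mul(-1, Function('x')(280))) = Add(Mul(2, -369, Pow(Add(29, -369), -1)), Mul(-1, Rational(-1564, 5))) = Add(Mul(2, -369, Pow(-340, -1)), Rational(1564, 5)) = Add(Mul(2, -369, Rational(-1, 340)), Rational(1564, 5)) = Add(Rational(369, 170), Rational(1564, 5)) = Rational(10709, 34)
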